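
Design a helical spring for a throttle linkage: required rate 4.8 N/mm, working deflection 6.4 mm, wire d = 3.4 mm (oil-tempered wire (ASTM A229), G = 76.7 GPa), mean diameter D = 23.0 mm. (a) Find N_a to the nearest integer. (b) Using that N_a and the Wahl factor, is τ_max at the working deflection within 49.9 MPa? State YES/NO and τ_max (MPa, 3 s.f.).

N_a = Gd⁴/(8D³k) = (76.7×10³)(3.4⁴)/(8·23.0³·4.8) = 21.94 → N_a = 22
Actual rate k = Gd⁴/(8D³·22) = 4.7865 N/mm
Working load F = kδ = 4.7865·6.4 = 30.633 N
C = 23.0/3.4 = 6.7647; K_W = (4C−1)/(4C−4)+0.615/C = 1.2210
τ_max = K_W·8FD/(πd³) = 1.2210·45.648 = 55.737 MPa
τ_max > 49.9 MPa → exceeds allowable

(a) 22 coils; (b) NO, τ_max = 55.7 MPa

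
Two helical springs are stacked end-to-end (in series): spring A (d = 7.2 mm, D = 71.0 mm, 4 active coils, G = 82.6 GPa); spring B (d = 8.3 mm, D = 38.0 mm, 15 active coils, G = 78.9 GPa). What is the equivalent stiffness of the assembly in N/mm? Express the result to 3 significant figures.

14.5 N/mm

k_A = Gd⁴/(8D³N_a) = (82.6×10³)(7.2⁴)/(8·71.0³·4) = 19.381 N/mm
k_B = Gd⁴/(8D³N_a) = (78.9×10³)(8.3⁴)/(8·38.0³·15) = 56.867 N/mm
Series: 1/k_eq = 1/19.381 + 1/56.867 = 0.069181; k_eq = 14.455 N/mm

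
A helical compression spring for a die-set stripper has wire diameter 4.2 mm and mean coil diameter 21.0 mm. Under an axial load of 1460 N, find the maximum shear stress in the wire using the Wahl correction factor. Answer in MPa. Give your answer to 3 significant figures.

Spring index C = D/d = 21.0/4.2 = 5.0000
K_W = (4C−1)/(4C−4) + 0.615/C = 19.000/16.000 + 0.1230 = 1.3105
τ₀ = 8FD/(πd³) = 8·1460·21.0/(π·4.2³) = 245280/232.75 = 1053.8 MPa
τ_max = K·τ₀ = 1.3105 × 1053.8 = 1381 MPa

1380 MPa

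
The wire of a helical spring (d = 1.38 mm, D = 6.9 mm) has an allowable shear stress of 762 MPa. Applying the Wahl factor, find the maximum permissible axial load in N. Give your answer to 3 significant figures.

C = D/d = 6.9/1.38 = 5.0000
K_W = (4C−1)/(4C−4) + 0.615/C = 19.000/16.000 + 0.1230 = 1.3105
τ_max = K·8FD/(πd³) → F_max = τ_allow·πd³/(8DK)
F_max = 762·π·1.38³/(8·6.9·1.3105) = 6291.3/72.34 = 86.969 N

87.0 N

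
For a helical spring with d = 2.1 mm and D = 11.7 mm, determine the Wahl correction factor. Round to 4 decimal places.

C = D/d = 11.7/2.1 = 5.5714
K_W = (4C−1)/(4C−4) + 0.615/C = 21.286/18.286 + 0.1104 = 1.2744

1.2744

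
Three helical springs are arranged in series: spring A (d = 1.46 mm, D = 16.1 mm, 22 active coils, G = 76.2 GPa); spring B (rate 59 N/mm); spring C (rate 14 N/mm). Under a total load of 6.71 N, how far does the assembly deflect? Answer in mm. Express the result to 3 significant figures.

14.8 mm

k_A = Gd⁴/(8D³N_a) = (76.2×10³)(1.46⁴)/(8·16.1³·22) = 0.47139 N/mm
Series: 1/k_eq = 1/0.47139 + 1/59 + 1/14 = 2.2098; k_eq = 0.45253 N/mm
δ = F/k_eq = 6.71/0.45253 = 14.828 mm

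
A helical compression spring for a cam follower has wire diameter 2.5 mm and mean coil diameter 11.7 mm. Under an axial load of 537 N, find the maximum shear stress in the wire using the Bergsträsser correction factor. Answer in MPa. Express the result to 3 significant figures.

1350 MPa

Spring index C = D/d = 11.7/2.5 = 4.6800
K_B = (4C+2)/(4C−3) = 20.720/15.720 = 1.3181
τ₀ = 8FD/(πd³) = 8·537·11.7/(π·2.5³) = 50263.2/49.087 = 1024 MPa
τ_max = K·τ₀ = 1.3181 × 1024 = 1349.6 MPa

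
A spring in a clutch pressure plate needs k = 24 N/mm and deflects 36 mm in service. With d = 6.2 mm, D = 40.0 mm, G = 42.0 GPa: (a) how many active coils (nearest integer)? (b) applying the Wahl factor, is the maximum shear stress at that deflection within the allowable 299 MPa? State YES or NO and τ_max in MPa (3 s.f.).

N_a = Gd⁴/(8D³k) = (42.0×10³)(6.2⁴)/(8·40.0³·24) = 5.051 → N_a = 5
Actual rate k = Gd⁴/(8D³·5) = 24.242 N/mm
Working load F = kδ = 24.242·36 = 872.73 N
C = 40.0/6.2 = 6.4516; K_W = (4C−1)/(4C−4)+0.615/C = 1.2329
τ_max = K_W·8FD/(πd³) = 1.2329·373 = 459.87 MPa
τ_max > 299 MPa → exceeds allowable

(a) 5 coils; (b) NO, τ_max = 460 MPa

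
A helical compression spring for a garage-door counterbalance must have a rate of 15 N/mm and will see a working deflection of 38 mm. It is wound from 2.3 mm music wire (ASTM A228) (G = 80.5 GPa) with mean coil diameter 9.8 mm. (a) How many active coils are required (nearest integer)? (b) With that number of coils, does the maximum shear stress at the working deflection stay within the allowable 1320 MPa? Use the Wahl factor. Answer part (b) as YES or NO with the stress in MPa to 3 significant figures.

N_a = Gd⁴/(8D³k) = (80.5×10³)(2.3⁴)/(8·9.8³·15) = 19.95 → N_a = 20
Actual rate k = Gd⁴/(8D³·20) = 14.959 N/mm
Working load F = kδ = 14.959·38 = 568.45 N
C = 9.8/2.3 = 4.2609; K_W = (4C−1)/(4C−4)+0.615/C = 1.3743
τ_max = K_W·8FD/(πd³) = 1.3743·1165.9 = 1602.4 MPa
τ_max > 1320 MPa → exceeds allowable

(a) 20 coils; (b) NO, τ_max = 1600 MPa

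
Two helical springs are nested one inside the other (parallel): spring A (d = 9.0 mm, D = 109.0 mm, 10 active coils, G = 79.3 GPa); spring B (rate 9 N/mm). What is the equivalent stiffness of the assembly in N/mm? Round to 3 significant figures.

14.0 N/mm

k_A = Gd⁴/(8D³N_a) = (79.3×10³)(9.0⁴)/(8·109.0³·10) = 5.022 N/mm
Parallel: k_eq = 5.022 + 9 = 14.022 N/mm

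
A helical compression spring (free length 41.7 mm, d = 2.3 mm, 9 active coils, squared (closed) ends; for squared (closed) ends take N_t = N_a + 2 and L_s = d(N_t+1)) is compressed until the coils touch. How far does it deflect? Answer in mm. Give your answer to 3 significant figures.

N_t = 11; L_s = 2.3·12 = 27.6 mm
δ_solid = L₀ − L_s = 41.7 − 27.6 = 14.1 mm

14.1 mm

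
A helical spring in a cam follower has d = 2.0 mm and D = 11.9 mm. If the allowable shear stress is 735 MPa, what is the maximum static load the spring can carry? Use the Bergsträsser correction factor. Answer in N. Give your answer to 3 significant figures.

156 N

C = D/d = 11.9/2.0 = 5.9500
K_B = (4C+2)/(4C−3) = 25.800/20.800 = 1.2404
τ_max = K·8FD/(πd³) → F_max = τ_allow·πd³/(8DK)
F_max = 735·π·2.0³/(8·11.9·1.2404) = 18473/118.08 = 156.43 N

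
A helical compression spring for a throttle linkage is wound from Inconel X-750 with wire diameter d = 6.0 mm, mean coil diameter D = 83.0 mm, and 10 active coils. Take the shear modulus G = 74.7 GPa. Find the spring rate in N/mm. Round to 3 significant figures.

k = Gd⁴/(8D³N_a) = (74.7×10³ × 6.0⁴) / (8 × 83.0³ × 10)
  = 9.68112e+07 / 4.5743e+07 = 2.1164 N/mm

2.12 N/mm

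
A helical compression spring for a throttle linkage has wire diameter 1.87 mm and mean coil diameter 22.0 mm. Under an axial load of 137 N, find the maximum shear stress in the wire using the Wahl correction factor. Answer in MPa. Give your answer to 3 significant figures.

Spring index C = D/d = 22.0/1.87 = 11.7647
K_W = (4C−1)/(4C−4) + 0.615/C = 46.059/43.059 + 0.0523 = 1.1219
τ₀ = 8FD/(πd³) = 8·137·22.0/(π·1.87³) = 24112/20.544 = 1173.7 MPa
τ_max = K·τ₀ = 1.1219 × 1173.7 = 1316.8 MPa

1320 MPa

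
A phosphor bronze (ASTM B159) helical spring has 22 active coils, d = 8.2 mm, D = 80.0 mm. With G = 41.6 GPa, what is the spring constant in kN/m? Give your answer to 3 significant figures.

k = Gd⁴/(8D³N_a) = (41.6×10³ × 8.2⁴) / (8 × 80.0³ × 22)
  = 1.88083e+08 / 9.0112e+07 = 2.0872 N/mm

2.09 kN/m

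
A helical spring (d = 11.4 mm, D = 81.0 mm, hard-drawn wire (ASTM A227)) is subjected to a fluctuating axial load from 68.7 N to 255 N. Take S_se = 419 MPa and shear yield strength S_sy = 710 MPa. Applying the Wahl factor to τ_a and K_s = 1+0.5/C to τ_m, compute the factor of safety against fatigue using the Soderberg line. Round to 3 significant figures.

C = D/d = 81.0/11.4 = 7.1053; K_W = (4C−1)/(4C−4)+0.615/C = 1.2094; K_s = 1+0.5/C = 1.0704
F_a = (F_max−F_min)/2 = 93.15 N; F_m = (F_max+F_min)/2 = 161.85 N
τ_a = K_W·8F_aD/(πd³) = 1.2094 × 12.969 = 15.684 MPa
τ_m = K_s·8F_mD/(πd³) = 1.0704 × 22.533 = 24.119 MPa
Soderberg: 1/n_f = τ_a/S_se + τ_m/S_sy = 15.684/419 + 24.119/710 = 0.03743 + 0.03397 = 0.071403
n_f = 1/0.071403 = 14.01

14.0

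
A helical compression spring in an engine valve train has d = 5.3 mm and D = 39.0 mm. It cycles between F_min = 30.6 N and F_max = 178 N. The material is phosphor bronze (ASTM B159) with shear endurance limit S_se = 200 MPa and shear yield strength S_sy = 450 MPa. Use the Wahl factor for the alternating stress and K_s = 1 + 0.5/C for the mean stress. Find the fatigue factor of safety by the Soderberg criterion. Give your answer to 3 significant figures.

C = D/d = 39.0/5.3 = 7.3585; K_W = (4C−1)/(4C−4)+0.615/C = 1.2015; K_s = 1+0.5/C = 1.0679
F_a = (F_max−F_min)/2 = 73.7 N; F_m = (F_max+F_min)/2 = 104.3 N
τ_a = K_W·8F_aD/(πd³) = 1.2015 × 49.164 = 59.072 MPa
τ_m = K_s·8F_mD/(πd³) = 1.0679 × 69.576 = 74.304 MPa
Soderberg: 1/n_f = τ_a/S_se + τ_m/S_sy = 59.072/200 + 74.304/450 = 0.29536 + 0.16512 = 0.46048
n_f = 1/0.46048 = 2.172

2.17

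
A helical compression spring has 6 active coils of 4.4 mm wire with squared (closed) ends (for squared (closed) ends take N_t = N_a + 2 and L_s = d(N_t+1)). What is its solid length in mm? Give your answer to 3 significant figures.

39.6 mm

squared (closed) ends: N_t = N_a + 2 = 6 + 2 = 8
L_s = d·(N_t+1) = 4.4 × 9 = 39.6 mm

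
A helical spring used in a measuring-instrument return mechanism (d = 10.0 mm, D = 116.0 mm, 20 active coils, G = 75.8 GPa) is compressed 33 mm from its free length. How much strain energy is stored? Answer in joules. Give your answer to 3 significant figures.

k = Gd⁴/(8D³N_a) = (75.8×10³)(10.0⁴)/(8·116.0³·20) = 3.0351 N/mm
U = ½kδ² = 0.5 × 3.0351 × 33² = 1652.6 N·mm = 1.6526 J

1.65 J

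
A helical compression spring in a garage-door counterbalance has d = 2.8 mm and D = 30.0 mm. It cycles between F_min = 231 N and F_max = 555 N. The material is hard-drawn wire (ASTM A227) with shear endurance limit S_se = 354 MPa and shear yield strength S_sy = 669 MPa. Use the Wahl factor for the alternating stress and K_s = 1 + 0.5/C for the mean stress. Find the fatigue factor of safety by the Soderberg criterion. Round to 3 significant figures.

0.253

C = D/d = 30.0/2.8 = 10.7143; K_W = (4C−1)/(4C−4)+0.615/C = 1.1346; K_s = 1+0.5/C = 1.0467
F_a = (F_max−F_min)/2 = 162 N; F_m = (F_max+F_min)/2 = 393 N
τ_a = K_W·8F_aD/(πd³) = 1.1346 × 563.77 = 639.66 MPa
τ_m = K_s·8F_mD/(πd³) = 1.0467 × 1367.7 = 1431.5 MPa
Soderberg: 1/n_f = τ_a/S_se + τ_m/S_sy = 639.66/354 + 1431.5/669 = 1.80694 + 2.13975 = 3.9467
n_f = 1/3.9467 = 0.2534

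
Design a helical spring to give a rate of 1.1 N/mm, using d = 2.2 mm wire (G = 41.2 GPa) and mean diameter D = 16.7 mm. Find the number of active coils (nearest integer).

N_a = Gd⁴/(8D³k) = (41.2×10³ × 2.2⁴)/(8 × 16.7³ × 1.1)
    = 965135 / 40985.7 = 23.55 → 24 coils

24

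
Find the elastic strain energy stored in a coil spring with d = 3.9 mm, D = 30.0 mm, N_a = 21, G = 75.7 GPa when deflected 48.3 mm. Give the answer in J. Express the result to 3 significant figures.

4.50 J

k = Gd⁴/(8D³N_a) = (75.7×10³)(3.9⁴)/(8·30.0³·21) = 3.8608 N/mm
U = ½kδ² = 0.5 × 3.8608 × 48.3² = 4503.5 N·mm = 4.5035 J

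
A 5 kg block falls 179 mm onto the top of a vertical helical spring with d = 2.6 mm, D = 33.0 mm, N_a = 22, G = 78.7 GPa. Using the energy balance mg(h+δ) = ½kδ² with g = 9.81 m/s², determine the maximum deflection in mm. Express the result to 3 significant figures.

282 mm

k = Gd⁴/(8D³N_a) = (78.7×10³)(2.6⁴)/(8·33.0³·22) = 0.56861 N/mm
W = mg = 5 × 9.81 = 49.05 N
½kδ² − Wδ − Wh = 0 → δ = (W + √(W² + 2kWh))/k
δ = (49.05 + √(2405.9 + 9984.72))/0.56861 = (49.05 + 111.31)/0.56861 = 282.03 mm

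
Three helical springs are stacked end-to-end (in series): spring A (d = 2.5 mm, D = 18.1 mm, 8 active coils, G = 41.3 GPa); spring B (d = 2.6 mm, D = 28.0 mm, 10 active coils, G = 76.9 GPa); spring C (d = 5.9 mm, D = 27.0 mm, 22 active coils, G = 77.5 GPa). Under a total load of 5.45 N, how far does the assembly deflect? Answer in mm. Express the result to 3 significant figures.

4.21 mm

k_A = Gd⁴/(8D³N_a) = (41.3×10³)(2.5⁴)/(8·18.1³·8) = 4.251 N/mm
k_B = Gd⁴/(8D³N_a) = (76.9×10³)(2.6⁴)/(8·28.0³·10) = 2.001 N/mm
k_C = Gd⁴/(8D³N_a) = (77.5×10³)(5.9⁴)/(8·27.0³·22) = 27.109 N/mm
Series: 1/k_eq = 1/4.251 + 1/2.001 + 1/27.109 = 0.77187; k_eq = 1.2956 N/mm
δ = F/k_eq = 5.45/1.2956 = 4.2067 mm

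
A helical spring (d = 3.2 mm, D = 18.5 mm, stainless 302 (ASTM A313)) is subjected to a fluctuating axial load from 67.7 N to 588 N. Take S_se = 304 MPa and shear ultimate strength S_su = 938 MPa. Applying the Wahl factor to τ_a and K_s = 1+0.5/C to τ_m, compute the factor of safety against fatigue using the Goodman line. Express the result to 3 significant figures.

0.476

C = D/d = 18.5/3.2 = 5.7812; K_W = (4C−1)/(4C−4)+0.615/C = 1.2632; K_s = 1+0.5/C = 1.0865
F_a = (F_max−F_min)/2 = 260.15 N; F_m = (F_max+F_min)/2 = 327.85 N
τ_a = K_W·8F_aD/(πd³) = 1.2632 × 374.01 = 472.47 MPa
τ_m = K_s·8F_mD/(πd³) = 1.0865 × 471.34 = 512.11 MPa
Goodman: 1/n_f = τ_a/S_se + τ_m/S_su = 472.47/304 + 512.11/938 = 1.55417 + 0.54596 = 2.1001
n_f = 1/2.1001 = 0.4762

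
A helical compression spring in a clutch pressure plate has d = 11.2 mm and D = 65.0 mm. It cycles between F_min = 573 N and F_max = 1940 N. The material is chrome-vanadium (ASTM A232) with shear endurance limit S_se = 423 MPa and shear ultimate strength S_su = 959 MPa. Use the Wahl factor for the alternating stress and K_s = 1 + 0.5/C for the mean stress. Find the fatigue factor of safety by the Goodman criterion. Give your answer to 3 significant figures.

2.45

C = D/d = 65.0/11.2 = 5.8036; K_W = (4C−1)/(4C−4)+0.615/C = 1.2621; K_s = 1+0.5/C = 1.0862
F_a = (F_max−F_min)/2 = 683.5 N; F_m = (F_max+F_min)/2 = 1256.5 N
τ_a = K_W·8F_aD/(πd³) = 1.2621 × 80.526 = 101.63 MPa
τ_m = K_s·8F_mD/(πd³) = 1.0862 × 148.03 = 160.79 MPa
Goodman: 1/n_f = τ_a/S_se + τ_m/S_su = 101.63/423 + 160.79/959 = 0.24027 + 0.16766 = 0.40793
n_f = 1/0.40793 = 2.451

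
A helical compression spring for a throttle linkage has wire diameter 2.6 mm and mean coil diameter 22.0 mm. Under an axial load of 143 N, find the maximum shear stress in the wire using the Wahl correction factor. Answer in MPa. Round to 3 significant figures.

535 MPa

Spring index C = D/d = 22.0/2.6 = 8.4615
K_W = (4C−1)/(4C−4) + 0.615/C = 32.846/29.846 + 0.0727 = 1.1732
τ₀ = 8FD/(πd³) = 8·143·22.0/(π·2.6³) = 25168/55.217 = 455.8 MPa
τ_max = K·τ₀ = 1.1732 × 455.8 = 534.75 MPa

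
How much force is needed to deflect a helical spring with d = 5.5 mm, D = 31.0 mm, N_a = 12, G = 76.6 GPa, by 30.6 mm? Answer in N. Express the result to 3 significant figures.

k = Gd⁴/(8D³N_a) = (76.6×10³)(5.5⁴)/(8·31.0³·12) = 24.509 N/mm
F = k·δ = 24.509 × 30.6 = 749.97 N

750 N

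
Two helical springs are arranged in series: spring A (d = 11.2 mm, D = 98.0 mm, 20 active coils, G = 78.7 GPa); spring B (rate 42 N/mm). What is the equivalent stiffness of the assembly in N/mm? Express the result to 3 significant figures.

k_A = Gd⁴/(8D³N_a) = (78.7×10³)(11.2⁴)/(8·98.0³·20) = 8.2233 N/mm
Series: 1/k_eq = 1/8.2233 + 1/42 = 0.14541; k_eq = 6.8769 N/mm

6.88 N/mm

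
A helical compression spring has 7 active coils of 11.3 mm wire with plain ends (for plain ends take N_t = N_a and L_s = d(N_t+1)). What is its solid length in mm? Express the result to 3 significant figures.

plain ends: N_t = N_a = 7
L_s = d·(N_t+1) = 11.3 × 8 = 90.4 mm

90.4 mm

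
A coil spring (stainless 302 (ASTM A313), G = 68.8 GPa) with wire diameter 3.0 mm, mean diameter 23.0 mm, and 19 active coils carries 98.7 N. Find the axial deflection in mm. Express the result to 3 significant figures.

32.8 mm

k = Gd⁴/(8D³N_a) = (68.8×10³)(3.0⁴)/(8·23.0³·19) = 3.0133 N/mm
δ = F/k = 98.7 / 3.0133 = 32.754 mm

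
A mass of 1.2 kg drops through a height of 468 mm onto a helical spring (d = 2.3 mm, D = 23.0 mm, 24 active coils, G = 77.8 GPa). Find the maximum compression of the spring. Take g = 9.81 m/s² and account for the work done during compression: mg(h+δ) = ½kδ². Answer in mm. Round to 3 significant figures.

k = Gd⁴/(8D³N_a) = (77.8×10³)(2.3⁴)/(8·23.0³·24) = 0.93198 N/mm
W = mg = 1.2 × 9.81 = 11.772 N
½kδ² − Wδ − Wh = 0 → δ = (W + √(W² + 2kWh))/k
δ = (11.772 + √(138.58 + 10269.1))/0.93198 = (11.772 + 102.02)/0.93198 = 122.1 mm

122 mm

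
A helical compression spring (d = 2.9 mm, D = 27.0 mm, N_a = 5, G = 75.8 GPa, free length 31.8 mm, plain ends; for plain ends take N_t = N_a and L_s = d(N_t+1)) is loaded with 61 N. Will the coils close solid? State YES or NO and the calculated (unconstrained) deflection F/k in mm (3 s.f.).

k = Gd⁴/(8D³N_a) = (75.8×10³)(2.9⁴)/(8·27.0³·5) = 6.8094 N/mm
N_t = 5; L_s = 2.9·6 = 17.4 mm; δ_solid = L₀ − L_s = 31.8 − 17.4 = 14.4 mm
δ = F/k = 61/6.8094 = 8.9582 mm
δ < δ_solid → spring does not go solid

NO, δ = 8.96 mm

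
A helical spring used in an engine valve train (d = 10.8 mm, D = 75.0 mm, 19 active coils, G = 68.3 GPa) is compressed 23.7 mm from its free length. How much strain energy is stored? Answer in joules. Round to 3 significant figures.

k = Gd⁴/(8D³N_a) = (68.3×10³)(10.8⁴)/(8·75.0³·19) = 14.491 N/mm
U = ½kδ² = 0.5 × 14.491 × 23.7² = 4069.6 N·mm = 4.0696 J

4.07 J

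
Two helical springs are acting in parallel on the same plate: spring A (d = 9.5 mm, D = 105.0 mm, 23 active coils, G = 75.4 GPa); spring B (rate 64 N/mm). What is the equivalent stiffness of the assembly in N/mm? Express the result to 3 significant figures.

66.9 N/mm

k_A = Gd⁴/(8D³N_a) = (75.4×10³)(9.5⁴)/(8·105.0³·23) = 2.8832 N/mm
Parallel: k_eq = 2.8832 + 64 = 66.883 N/mm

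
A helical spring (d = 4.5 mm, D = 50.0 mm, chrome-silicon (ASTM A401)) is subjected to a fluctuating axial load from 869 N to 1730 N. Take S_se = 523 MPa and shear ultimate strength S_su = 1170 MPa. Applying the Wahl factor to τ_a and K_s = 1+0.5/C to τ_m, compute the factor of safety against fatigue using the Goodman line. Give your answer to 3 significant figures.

C = D/d = 50.0/4.5 = 11.1111; K_W = (4C−1)/(4C−4)+0.615/C = 1.1295; K_s = 1+0.5/C = 1.0450
F_a = (F_max−F_min)/2 = 430.5 N; F_m = (F_max+F_min)/2 = 1299.5 N
τ_a = K_W·8F_aD/(πd³) = 1.1295 × 601.51 = 679.43 MPa
τ_m = K_s·8F_mD/(πd³) = 1.0450 × 1815.7 = 1897.4 MPa
Goodman: 1/n_f = τ_a/S_se + τ_m/S_su = 679.43/523 + 1897.4/1170 = 1.29909 + 1.62173 = 2.9208
n_f = 1/2.9208 = 0.3424

0.342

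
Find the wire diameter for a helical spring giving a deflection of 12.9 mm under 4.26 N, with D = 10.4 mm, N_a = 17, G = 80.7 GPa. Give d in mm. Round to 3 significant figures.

Required rate k = F/δ = 4.26/12.9 = 0.33023 N/mm
d = (8D³N_a·k / G)^(1/4) = (8·10.4³·17·0.33023 / (80.7×10³))^0.25
  = (0.62602)^0.25 = 0.8895 mm

0.890 mm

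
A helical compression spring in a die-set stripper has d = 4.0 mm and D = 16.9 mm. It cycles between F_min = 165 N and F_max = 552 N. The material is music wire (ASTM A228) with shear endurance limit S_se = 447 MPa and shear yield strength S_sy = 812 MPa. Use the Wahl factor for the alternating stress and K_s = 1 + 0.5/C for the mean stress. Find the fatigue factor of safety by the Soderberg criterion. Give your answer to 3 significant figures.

C = D/d = 16.9/4.0 = 4.2250; K_W = (4C−1)/(4C−4)+0.615/C = 1.3781; K_s = 1+0.5/C = 1.1183
F_a = (F_max−F_min)/2 = 193.5 N; F_m = (F_max+F_min)/2 = 358.5 N
τ_a = K_W·8F_aD/(πd³) = 1.3781 × 130.12 = 179.31 MPa
τ_m = K_s·8F_mD/(πd³) = 1.1183 × 241.07 = 269.59 MPa
Soderberg: 1/n_f = τ_a/S_se + τ_m/S_sy = 179.31/447 + 269.59/812 = 0.40115 + 0.33201 = 0.73316
n_f = 1/0.73316 = 1.364

1.36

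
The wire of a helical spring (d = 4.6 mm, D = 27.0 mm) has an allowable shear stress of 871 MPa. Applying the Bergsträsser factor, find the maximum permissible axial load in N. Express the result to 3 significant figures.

C = D/d = 27.0/4.6 = 5.8696
K_B = (4C+2)/(4C−3) = 25.478/20.478 = 1.2442
τ_max = K·8FD/(πd³) → F_max = τ_allow·πd³/(8DK)
F_max = 871·π·4.6³/(8·27.0·1.2442) = 2.6634e+05/268.74 = 991.09 N

991 N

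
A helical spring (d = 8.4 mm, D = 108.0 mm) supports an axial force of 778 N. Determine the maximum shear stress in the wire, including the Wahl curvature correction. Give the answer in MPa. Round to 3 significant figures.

401 MPa

Spring index C = D/d = 108.0/8.4 = 12.8571
K_W = (4C−1)/(4C−4) + 0.615/C = 50.429/47.429 + 0.0478 = 1.1111
τ₀ = 8FD/(πd³) = 8·778·108.0/(π·8.4³) = 672192/1862 = 361 MPa
τ_max = K·τ₀ = 1.1111 × 361 = 401.1 MPa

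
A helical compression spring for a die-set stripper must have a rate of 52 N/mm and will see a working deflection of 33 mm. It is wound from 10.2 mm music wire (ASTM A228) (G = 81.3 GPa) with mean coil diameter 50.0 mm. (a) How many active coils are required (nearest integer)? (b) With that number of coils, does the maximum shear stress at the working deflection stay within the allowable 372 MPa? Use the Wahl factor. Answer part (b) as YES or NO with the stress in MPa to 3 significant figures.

N_a = Gd⁴/(8D³k) = (81.3×10³)(10.2⁴)/(8·50.0³·52) = 16.92 → N_a = 17
Actual rate k = Gd⁴/(8D³·17) = 51.766 N/mm
Working load F = kδ = 51.766·33 = 1708.3 N
C = 50.0/10.2 = 4.9020; K_W = (4C−1)/(4C−4)+0.615/C = 1.3177
τ_max = K_W·8FD/(πd³) = 1.3177·204.96 = 270.07 MPa
τ_max ≤ 372 MPa → acceptable

(a) 17 coils; (b) YES, τ_max = 270 MPa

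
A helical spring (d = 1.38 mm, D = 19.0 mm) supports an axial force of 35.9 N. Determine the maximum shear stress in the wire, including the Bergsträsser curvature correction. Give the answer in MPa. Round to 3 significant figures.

724 MPa

Spring index C = D/d = 19.0/1.38 = 13.7681
K_B = (4C+2)/(4C−3) = 57.072/52.072 = 1.0960
τ₀ = 8FD/(πd³) = 8·35.9·19.0/(π·1.38³) = 5456.8/8.2563 = 660.92 MPa
τ_max = K·τ₀ = 1.0960 × 660.92 = 724.38 MPa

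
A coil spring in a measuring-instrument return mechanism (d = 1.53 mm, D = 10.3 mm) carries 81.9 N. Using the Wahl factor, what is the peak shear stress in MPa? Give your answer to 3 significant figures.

733 MPa

Spring index C = D/d = 10.3/1.53 = 6.7320
K_W = (4C−1)/(4C−4) + 0.615/C = 25.928/22.928 + 0.0914 = 1.2222
τ₀ = 8FD/(πd³) = 8·81.9·10.3/(π·1.53³) = 6748.56/11.252 = 599.77 MPa
τ_max = K·τ₀ = 1.2222 × 599.77 = 733.04 MPa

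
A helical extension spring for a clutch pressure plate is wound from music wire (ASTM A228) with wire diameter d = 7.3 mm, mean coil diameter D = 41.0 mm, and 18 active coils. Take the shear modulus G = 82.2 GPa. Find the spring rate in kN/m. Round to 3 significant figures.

23.5 kN/m

k = Gd⁴/(8D³N_a) = (82.2×10³ × 7.3⁴) / (8 × 41.0³ × 18)
  = 2.33434e+08 / 9.92462e+06 = 23.521 N/mm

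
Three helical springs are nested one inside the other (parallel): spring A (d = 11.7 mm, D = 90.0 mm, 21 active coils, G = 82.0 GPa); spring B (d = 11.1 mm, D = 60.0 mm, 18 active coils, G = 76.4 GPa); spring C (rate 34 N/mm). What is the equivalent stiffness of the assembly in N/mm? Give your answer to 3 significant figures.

k_A = Gd⁴/(8D³N_a) = (82.0×10³)(11.7⁴)/(8·90.0³·21) = 12.546 N/mm
k_B = Gd⁴/(8D³N_a) = (76.4×10³)(11.1⁴)/(8·60.0³·18) = 37.288 N/mm
Parallel: k_eq = 12.546 + 37.288 + 34 = 83.834 N/mm

83.8 N/mm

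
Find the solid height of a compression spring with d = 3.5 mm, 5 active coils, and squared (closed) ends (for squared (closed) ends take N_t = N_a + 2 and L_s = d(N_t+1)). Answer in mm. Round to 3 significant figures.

28.0 mm

squared (closed) ends: N_t = N_a + 2 = 5 + 2 = 7
L_s = d·(N_t+1) = 3.5 × 8 = 28 mm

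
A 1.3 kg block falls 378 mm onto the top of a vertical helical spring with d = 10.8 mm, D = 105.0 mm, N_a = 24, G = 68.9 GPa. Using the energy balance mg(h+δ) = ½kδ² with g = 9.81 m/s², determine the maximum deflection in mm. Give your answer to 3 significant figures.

50.9 mm

k = Gd⁴/(8D³N_a) = (68.9×10³)(10.8⁴)/(8·105.0³·24) = 4.2174 N/mm
W = mg = 1.3 × 9.81 = 12.753 N
½kδ² − Wδ − Wh = 0 → δ = (W + √(W² + 2kWh))/k
δ = (12.753 + √(162.64 + 40661.1))/4.2174 = (12.753 + 202.05)/4.2174 = 50.932 mm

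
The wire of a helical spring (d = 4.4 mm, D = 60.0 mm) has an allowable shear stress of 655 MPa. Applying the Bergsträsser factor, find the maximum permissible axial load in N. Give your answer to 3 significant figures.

333 N

C = D/d = 60.0/4.4 = 13.6364
K_B = (4C+2)/(4C−3) = 56.545/51.545 = 1.0970
τ_max = K·8FD/(πd³) → F_max = τ_allow·πd³/(8DK)
F_max = 655·π·4.4³/(8·60.0·1.0970) = 1.7529e+05/526.56 = 332.89 N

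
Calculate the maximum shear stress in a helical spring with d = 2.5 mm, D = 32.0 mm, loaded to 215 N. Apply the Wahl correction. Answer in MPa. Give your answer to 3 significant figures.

1250 MPa

Spring index C = D/d = 32.0/2.5 = 12.8000
K_W = (4C−1)/(4C−4) + 0.615/C = 50.200/47.200 + 0.0480 = 1.1116
τ₀ = 8FD/(πd³) = 8·215·32.0/(π·2.5³) = 55040/49.087 = 1121.3 MPa
τ_max = K·τ₀ = 1.1116 × 1121.3 = 1246.4 MPa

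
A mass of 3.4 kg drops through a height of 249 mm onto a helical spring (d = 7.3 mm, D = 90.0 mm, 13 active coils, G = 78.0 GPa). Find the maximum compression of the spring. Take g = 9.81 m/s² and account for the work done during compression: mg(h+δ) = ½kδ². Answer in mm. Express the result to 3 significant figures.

k = Gd⁴/(8D³N_a) = (78.0×10³)(7.3⁴)/(8·90.0³·13) = 2.9216 N/mm
W = mg = 3.4 × 9.81 = 33.354 N
½kδ² − Wδ − Wh = 0 → δ = (W + √(W² + 2kWh))/k
δ = (33.354 + √(1112.5 + 48529.1))/2.9216 = (33.354 + 222.8)/2.9216 = 87.676 mm

87.7 mm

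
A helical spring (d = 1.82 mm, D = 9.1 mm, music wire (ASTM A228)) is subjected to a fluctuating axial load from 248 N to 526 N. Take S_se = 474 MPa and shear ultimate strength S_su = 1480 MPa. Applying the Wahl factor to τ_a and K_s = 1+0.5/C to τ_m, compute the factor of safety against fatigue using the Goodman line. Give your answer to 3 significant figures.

0.387

C = D/d = 9.1/1.82 = 5.0000; K_W = (4C−1)/(4C−4)+0.615/C = 1.3105; K_s = 1+0.5/C = 1.1000
F_a = (F_max−F_min)/2 = 139 N; F_m = (F_max+F_min)/2 = 387 N
τ_a = K_W·8F_aD/(πd³) = 1.3105 × 534.3 = 700.2 MPa
τ_m = K_s·8F_mD/(πd³) = 1.1000 × 1487.6 = 1636.3 MPa
Goodman: 1/n_f = τ_a/S_se + τ_m/S_su = 700.2/474 + 1636.3/1480 = 1.47721 + 1.10563 = 2.5828
n_f = 1/2.5828 = 0.3872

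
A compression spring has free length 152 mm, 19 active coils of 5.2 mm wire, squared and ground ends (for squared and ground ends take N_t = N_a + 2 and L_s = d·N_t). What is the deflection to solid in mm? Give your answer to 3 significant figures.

42.8 mm

N_t = 21; L_s = 5.2·21 = 109.2 mm
δ_solid = L₀ − L_s = 152 − 109.2 = 42.8 mm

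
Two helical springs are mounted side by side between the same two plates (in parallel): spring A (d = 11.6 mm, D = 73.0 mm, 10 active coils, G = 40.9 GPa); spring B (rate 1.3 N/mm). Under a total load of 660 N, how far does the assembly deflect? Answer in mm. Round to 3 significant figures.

k_A = Gd⁴/(8D³N_a) = (40.9×10³)(11.6⁴)/(8·73.0³·10) = 23.796 N/mm
Parallel: k_eq = 23.796 + 1.3 = 25.096 N/mm
δ = F/k_eq = 660/25.096 = 26.299 mm

26.3 mm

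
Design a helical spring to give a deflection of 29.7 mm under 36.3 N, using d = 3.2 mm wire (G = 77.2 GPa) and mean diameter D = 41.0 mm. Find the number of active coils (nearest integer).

12

Required rate k = F/δ = 36.3/29.7 = 1.2222 N/mm
N_a = Gd⁴/(8D³k) = (77.2×10³ × 3.2⁴)/(8 × 41.0³ × 1.2222)
    = 8.09501e+06 / 673894 = 12.01 → 12 coils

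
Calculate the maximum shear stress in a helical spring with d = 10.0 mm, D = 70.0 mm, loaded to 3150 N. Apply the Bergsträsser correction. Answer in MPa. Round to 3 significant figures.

674 MPa

Spring index C = D/d = 70.0/10.0 = 7.0000
K_B = (4C+2)/(4C−3) = 30.000/25.000 = 1.2000
τ₀ = 8FD/(πd³) = 8·3150·70.0/(π·10.0³) = 1.764e+06/3141.6 = 561.5 MPa
τ_max = K·τ₀ = 1.2000 × 561.5 = 673.8 MPa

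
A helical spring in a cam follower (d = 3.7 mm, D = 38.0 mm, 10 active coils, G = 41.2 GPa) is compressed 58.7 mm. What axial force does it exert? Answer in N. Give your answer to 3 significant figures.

k = Gd⁴/(8D³N_a) = (41.2×10³)(3.7⁴)/(8·38.0³·10) = 1.759 N/mm
F = k·δ = 1.759 × 58.7 = 103.25 N

103 N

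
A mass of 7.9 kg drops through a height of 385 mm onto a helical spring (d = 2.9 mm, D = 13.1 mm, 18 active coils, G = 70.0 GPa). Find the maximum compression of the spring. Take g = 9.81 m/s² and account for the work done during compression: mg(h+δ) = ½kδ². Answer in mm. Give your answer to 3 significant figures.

67.7 mm

k = Gd⁴/(8D³N_a) = (70.0×10³)(2.9⁴)/(8·13.1³·18) = 15.294 N/mm
W = mg = 7.9 × 9.81 = 77.499 N
½kδ² − Wδ − Wh = 0 → δ = (W + √(W² + 2kWh))/k
δ = (77.499 + √(6006.1 + 912642))/15.294 = (77.499 + 958.46)/15.294 = 67.738 mm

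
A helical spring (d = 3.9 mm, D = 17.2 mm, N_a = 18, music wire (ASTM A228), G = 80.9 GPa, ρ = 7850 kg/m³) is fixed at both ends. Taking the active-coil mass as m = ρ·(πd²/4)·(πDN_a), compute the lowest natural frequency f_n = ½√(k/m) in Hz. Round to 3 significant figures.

k = Gd⁴/(8D³N_a) = (80.9×10³)(3.9⁴)/(8·17.2³·18) = 25.542 N/mm = 25542 N/m
Wire length L = πDN_a = π·17.2·18 = 972.64 mm
m = ρ·(πd²/4)·L = 7850 × 11.946×10⁻⁶ m² × 0.97264 m = 0.091209 kg
f_n = ½√(k/m) = 0.5·√(25542/0.091209) = 0.5·√(2.8004e+05) = 264.59 Hz

265 Hz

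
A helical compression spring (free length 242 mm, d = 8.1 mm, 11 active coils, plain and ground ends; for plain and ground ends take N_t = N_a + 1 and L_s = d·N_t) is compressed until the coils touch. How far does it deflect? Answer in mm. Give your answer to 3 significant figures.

145 mm

N_t = 12; L_s = 8.1·12 = 97.2 mm
δ_solid = L₀ − L_s = 242 − 97.2 = 144.8 mm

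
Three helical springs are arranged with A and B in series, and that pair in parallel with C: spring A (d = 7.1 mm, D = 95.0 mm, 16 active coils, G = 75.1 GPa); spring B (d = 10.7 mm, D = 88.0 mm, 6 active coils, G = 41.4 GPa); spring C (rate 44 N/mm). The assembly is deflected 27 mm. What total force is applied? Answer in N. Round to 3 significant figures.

1230 N

k_A = Gd⁴/(8D³N_a) = (75.1×10³)(7.1⁴)/(8·95.0³·16) = 1.739 N/mm
k_B = Gd⁴/(8D³N_a) = (41.4×10³)(10.7⁴)/(8·88.0³·6) = 16.59 N/mm
Springs A,B series: k_AB = 1/(1/1.739+1/16.59) = 1.574 N/mm; parallel with C: k_eq = 1.574+44 = 45.574 N/mm
F = k_eq·δ = 45.574·27 = 1230.5 N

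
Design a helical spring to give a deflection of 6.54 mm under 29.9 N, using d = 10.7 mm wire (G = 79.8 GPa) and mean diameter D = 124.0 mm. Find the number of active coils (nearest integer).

15

Required rate k = F/δ = 29.9/6.54 = 4.5719 N/mm
N_a = Gd⁴/(8D³k) = (79.8×10³ × 10.7⁴)/(8 × 124.0³ × 4.5719)
    = 1.04602e+09 / 6.97346e+07 = 15 → 15 coils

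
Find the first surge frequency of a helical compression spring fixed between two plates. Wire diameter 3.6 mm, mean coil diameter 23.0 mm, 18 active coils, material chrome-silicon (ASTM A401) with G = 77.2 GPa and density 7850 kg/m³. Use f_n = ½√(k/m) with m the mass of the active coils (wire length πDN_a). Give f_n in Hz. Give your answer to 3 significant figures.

133 Hz

k = Gd⁴/(8D³N_a) = (77.2×10³)(3.6⁴)/(8·23.0³·18) = 7.4008 N/mm = 7400.8 N/m
Wire length L = πDN_a = π·23.0·18 = 1300.6 mm
m = ρ·(πd²/4)·L = 7850 × 10.179×10⁻⁶ m² × 1.3006 m = 0.10392 kg
f_n = ½√(k/m) = 0.5·√(7400.8/0.10392) = 0.5·√(71214) = 133.43 Hz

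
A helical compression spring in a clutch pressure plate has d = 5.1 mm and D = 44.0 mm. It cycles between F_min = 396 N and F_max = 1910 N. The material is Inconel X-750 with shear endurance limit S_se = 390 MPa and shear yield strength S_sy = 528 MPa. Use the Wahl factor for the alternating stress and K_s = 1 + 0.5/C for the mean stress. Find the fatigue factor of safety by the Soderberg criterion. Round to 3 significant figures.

C = D/d = 44.0/5.1 = 8.6275; K_W = (4C−1)/(4C−4)+0.615/C = 1.1696; K_s = 1+0.5/C = 1.0580
F_a = (F_max−F_min)/2 = 757 N; F_m = (F_max+F_min)/2 = 1153 N
τ_a = K_W·8F_aD/(πd³) = 1.1696 × 639.41 = 747.86 MPa
τ_m = K_s·8F_mD/(πd³) = 1.0580 × 973.89 = 1030.3 MPa
Soderberg: 1/n_f = τ_a/S_se + τ_m/S_sy = 747.86/390 + 1030.3/528 = 1.91759 + 1.95139 = 3.869
n_f = 1/3.869 = 0.2585

0.258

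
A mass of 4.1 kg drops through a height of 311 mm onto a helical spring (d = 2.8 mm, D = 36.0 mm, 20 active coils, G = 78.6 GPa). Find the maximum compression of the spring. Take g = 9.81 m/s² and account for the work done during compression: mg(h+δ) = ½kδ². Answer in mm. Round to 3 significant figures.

k = Gd⁴/(8D³N_a) = (78.6×10³)(2.8⁴)/(8·36.0³·20) = 0.64718 N/mm
W = mg = 4.1 × 9.81 = 40.221 N
½kδ² − Wδ − Wh = 0 → δ = (W + √(W² + 2kWh))/k
δ = (40.221 + √(1617.7 + 16190.9))/0.64718 = (40.221 + 133.45)/0.64718 = 268.35 mm

268 mm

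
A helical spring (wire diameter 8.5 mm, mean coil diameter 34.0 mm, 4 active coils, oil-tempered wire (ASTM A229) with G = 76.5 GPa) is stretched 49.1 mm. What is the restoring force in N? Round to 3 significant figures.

k = Gd⁴/(8D³N_a) = (76.5×10³)(8.5⁴)/(8·34.0³·4) = 317.5 N/mm
F = k·δ = 317.5 × 49.1 = 15589 N

15600 N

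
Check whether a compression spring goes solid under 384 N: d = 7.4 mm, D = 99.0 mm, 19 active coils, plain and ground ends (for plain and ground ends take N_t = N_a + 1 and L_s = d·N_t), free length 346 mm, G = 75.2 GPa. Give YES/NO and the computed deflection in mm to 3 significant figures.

YES, δ = 251 mm

k = Gd⁴/(8D³N_a) = (75.2×10³)(7.4⁴)/(8·99.0³·19) = 1.529 N/mm
N_t = 20; L_s = 7.4·20 = 148 mm; δ_solid = L₀ − L_s = 346 − 148 = 198 mm
δ = F/k = 384/1.529 = 251.15 mm
δ ≥ δ_solid → spring goes solid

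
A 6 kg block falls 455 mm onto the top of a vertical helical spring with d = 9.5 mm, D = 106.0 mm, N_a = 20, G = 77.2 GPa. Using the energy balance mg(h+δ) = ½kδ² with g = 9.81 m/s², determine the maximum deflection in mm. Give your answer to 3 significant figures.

146 mm

k = Gd⁴/(8D³N_a) = (77.2×10³)(9.5⁴)/(8·106.0³·20) = 3.2997 N/mm
W = mg = 6 × 9.81 = 58.86 N
½kδ² − Wδ − Wh = 0 → δ = (W + √(W² + 2kWh))/k
δ = (58.86 + √(3464.5 + 176740))/3.2997 = (58.86 + 424.51)/3.2997 = 146.49 mm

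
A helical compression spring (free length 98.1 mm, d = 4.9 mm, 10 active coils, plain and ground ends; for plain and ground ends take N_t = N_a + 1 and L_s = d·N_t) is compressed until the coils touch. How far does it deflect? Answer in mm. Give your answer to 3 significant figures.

44.2 mm

N_t = 11; L_s = 4.9·11 = 53.9 mm
δ_solid = L₀ − L_s = 98.1 − 53.9 = 44.2 mm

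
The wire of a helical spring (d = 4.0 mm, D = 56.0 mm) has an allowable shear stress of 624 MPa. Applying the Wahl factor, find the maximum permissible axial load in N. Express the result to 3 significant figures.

254 N

C = D/d = 56.0/4.0 = 14.0000
K_W = (4C−1)/(4C−4) + 0.615/C = 55.000/52.000 + 0.0439 = 1.1016
τ_max = K·8FD/(πd³) → F_max = τ_allow·πd³/(8DK)
F_max = 624·π·4.0³/(8·56.0·1.1016) = 1.2546e+05/493.53 = 254.22 N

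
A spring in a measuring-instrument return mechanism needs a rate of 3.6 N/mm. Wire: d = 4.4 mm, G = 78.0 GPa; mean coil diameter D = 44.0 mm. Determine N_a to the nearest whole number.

N_a = Gd⁴/(8D³k) = (78.0×10³ × 4.4⁴)/(8 × 44.0³ × 3.6)
    = 2.92351e+07 / 2.4533e+06 = 11.92 → 12 coils

12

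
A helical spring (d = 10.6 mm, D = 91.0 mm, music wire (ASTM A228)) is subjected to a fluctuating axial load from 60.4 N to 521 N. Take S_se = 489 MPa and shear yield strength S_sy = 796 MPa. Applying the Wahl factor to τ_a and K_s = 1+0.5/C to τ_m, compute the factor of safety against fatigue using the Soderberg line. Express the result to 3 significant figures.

5.48

C = D/d = 91.0/10.6 = 8.5849; K_W = (4C−1)/(4C−4)+0.615/C = 1.1705; K_s = 1+0.5/C = 1.0582
F_a = (F_max−F_min)/2 = 230.3 N; F_m = (F_max+F_min)/2 = 290.7 N
τ_a = K_W·8F_aD/(πd³) = 1.1705 × 44.808 = 52.449 MPa
τ_m = K_s·8F_mD/(πd³) = 1.0582 × 56.56 = 59.854 MPa
Soderberg: 1/n_f = τ_a/S_se + τ_m/S_sy = 52.449/489 + 59.854/796 = 0.10726 + 0.07519 = 0.18245
n_f = 1/0.18245 = 5.481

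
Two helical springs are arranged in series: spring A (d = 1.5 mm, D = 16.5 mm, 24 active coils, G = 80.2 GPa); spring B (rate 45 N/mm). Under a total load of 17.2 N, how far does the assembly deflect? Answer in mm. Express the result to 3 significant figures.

36.9 mm

k_A = Gd⁴/(8D³N_a) = (80.2×10³)(1.5⁴)/(8·16.5³·24) = 0.47075 N/mm
Series: 1/k_eq = 1/0.47075 + 1/45 = 2.1465; k_eq = 0.46587 N/mm
δ = F/k_eq = 17.2/0.46587 = 36.92 mm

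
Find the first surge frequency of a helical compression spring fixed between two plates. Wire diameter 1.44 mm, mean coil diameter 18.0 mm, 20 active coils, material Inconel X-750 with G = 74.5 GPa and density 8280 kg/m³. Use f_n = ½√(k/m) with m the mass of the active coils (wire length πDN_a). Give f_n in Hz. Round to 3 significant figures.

k = Gd⁴/(8D³N_a) = (74.5×10³)(1.44⁴)/(8·18.0³·20) = 0.3433 N/mm = 343.3 N/m
Wire length L = πDN_a = π·18.0·20 = 1131 mm
m = ρ·(πd²/4)·L = 8280 × 1.6286×10⁻⁶ m² × 1.131 m = 0.015251 kg
f_n = ½√(k/m) = 0.5·√(343.3/0.015251) = 0.5·√(22510) = 75.016 Hz

75.0 Hz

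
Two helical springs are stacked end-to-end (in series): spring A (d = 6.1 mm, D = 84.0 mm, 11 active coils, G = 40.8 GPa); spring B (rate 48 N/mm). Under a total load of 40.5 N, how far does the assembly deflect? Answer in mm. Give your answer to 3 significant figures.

k_A = Gd⁴/(8D³N_a) = (40.8×10³)(6.1⁴)/(8·84.0³·11) = 1.0831 N/mm
Series: 1/k_eq = 1/1.0831 + 1/48 = 0.94413; k_eq = 1.0592 N/mm
δ = F/k_eq = 40.5/1.0592 = 38.237 mm

38.2 mm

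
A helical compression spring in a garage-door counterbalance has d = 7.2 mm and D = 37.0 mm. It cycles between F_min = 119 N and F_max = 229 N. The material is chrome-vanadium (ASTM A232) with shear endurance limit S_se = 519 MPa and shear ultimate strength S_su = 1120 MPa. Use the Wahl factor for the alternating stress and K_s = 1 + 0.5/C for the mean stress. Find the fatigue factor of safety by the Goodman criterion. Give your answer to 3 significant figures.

12.8

C = D/d = 37.0/7.2 = 5.1389; K_W = (4C−1)/(4C−4)+0.615/C = 1.3009; K_s = 1+0.5/C = 1.0973
F_a = (F_max−F_min)/2 = 55 N; F_m = (F_max+F_min)/2 = 174 N
τ_a = K_W·8F_aD/(πd³) = 1.3009 × 13.884 = 18.061 MPa
τ_m = K_s·8F_mD/(πd³) = 1.0973 × 43.923 = 48.197 MPa
Goodman: 1/n_f = τ_a/S_se + τ_m/S_su = 18.061/519 + 48.197/1120 = 0.03480 + 0.04303 = 0.077833
n_f = 1/0.077833 = 12.85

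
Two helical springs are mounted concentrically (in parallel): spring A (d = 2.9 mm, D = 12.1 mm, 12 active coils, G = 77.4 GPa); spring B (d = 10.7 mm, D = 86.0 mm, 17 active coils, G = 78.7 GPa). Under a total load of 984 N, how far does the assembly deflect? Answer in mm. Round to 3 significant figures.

22.3 mm

k_A = Gd⁴/(8D³N_a) = (77.4×10³)(2.9⁴)/(8·12.1³·12) = 32.189 N/mm
k_B = Gd⁴/(8D³N_a) = (78.7×10³)(10.7⁴)/(8·86.0³·17) = 11.925 N/mm
Parallel: k_eq = 32.189 + 11.925 = 44.114 N/mm
δ = F/k_eq = 984/44.114 = 22.306 mm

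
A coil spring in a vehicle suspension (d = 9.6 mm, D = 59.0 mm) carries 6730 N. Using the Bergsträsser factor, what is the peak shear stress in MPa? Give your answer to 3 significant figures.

Spring index C = D/d = 59.0/9.6 = 6.1458
K_B = (4C+2)/(4C−3) = 26.583/21.583 = 1.2317
τ₀ = 8FD/(πd³) = 8·6730·59.0/(π·9.6³) = 3.17656e+06/2779.5 = 1142.9 MPa
τ_max = K·τ₀ = 1.2317 × 1142.9 = 1407.6 MPa

1410 MPa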